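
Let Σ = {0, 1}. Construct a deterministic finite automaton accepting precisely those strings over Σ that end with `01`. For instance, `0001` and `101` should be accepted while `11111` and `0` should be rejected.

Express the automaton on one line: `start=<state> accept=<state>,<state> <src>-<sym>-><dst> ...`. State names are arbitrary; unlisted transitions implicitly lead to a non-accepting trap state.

start=q0 accept=q2 q0-0->q1 q0-1->q0 q1-0->q1 q1-1->q2 q2-0->q1 q2-1->q0

Let each state record the length of the longest suffix of the input read so far that is also a prefix of `01`. q1 means the last symbol is `0`; q2 means the last 2 symbols are `01`. Accept only at q2, where the string currently ends in `01`.
A 3-state machine:
        0   1  
>  q0   q1  q0 
   q1   q1  q2 
 * q2   q1  q0 
(> = start, * = accepting)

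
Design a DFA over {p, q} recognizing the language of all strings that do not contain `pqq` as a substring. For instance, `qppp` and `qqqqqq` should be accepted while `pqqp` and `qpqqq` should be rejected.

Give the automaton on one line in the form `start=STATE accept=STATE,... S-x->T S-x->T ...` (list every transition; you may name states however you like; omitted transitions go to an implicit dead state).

This is the complement of 'contains `pqq`'. Use the same substring-matching states — A through D holding how much of `pqq` has just been matched — but flip the accepting set: everything except the trap D accepts.
With 4 states:
       p  q 
>* A   B  A 
 * B   B  C 
 * C   B  D 
   D   D  D 
(> = start, * = accepting)

start=A accept=A,B,C A-p->B A-q->A B-p->B B-q->C C-p->B C-q->D D-p->D D-q->D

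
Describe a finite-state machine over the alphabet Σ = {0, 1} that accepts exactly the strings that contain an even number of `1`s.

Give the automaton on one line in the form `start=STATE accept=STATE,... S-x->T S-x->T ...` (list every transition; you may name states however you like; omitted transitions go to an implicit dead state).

Keep the running count of `1`s modulo 2: each `1` advances along the cycle A → B → A while other symbols loop. Accept at A.
       0  1 
>* A   A  B 
   B   B  A 
(> = start, * = accepting)

start=A accept=A A-0->A A-1->B B-0->B B-1->A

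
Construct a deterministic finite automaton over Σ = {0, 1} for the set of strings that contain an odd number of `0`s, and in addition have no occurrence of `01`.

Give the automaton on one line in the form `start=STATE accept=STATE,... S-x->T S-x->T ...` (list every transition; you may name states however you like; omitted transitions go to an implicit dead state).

start=S0 accept=S1 S0-0->S1 S0-1->S0 S1-0->S2 S1-1->S3 S2-0->S1 S2-1->S3 S3-0->S3 S3-1->S3

Run two small machines in parallel and take their product. One (2 states) tracks the count of `0`s modulo 2; the other (3 states) tracks partial matches of the forbidden pattern `01`. Each combined state is a pair, one component from each; accept when both components accept. Minimizing collapses redundant product states.
With 4 states:
        0   1  
>  S0   S1  S0 
 * S1   S2  S3 
   S2   S1  S3 
   S3   S3  S3 
(> = start, * = accepting)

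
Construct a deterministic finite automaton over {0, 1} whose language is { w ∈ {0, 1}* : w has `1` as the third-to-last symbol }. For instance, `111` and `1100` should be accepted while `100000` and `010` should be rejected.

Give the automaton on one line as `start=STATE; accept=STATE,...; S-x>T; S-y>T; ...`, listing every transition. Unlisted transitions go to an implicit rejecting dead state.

start=q0; accept=q11,q12,q13,q14; q0-0>q1; q0-1>q2; q1-0>q3; q1-1>q4; q2-0>q5; q2-1>q6; q3-0>q7; q3-1>q8; q4-0>q9; q4-1>q10; q5-0>q11; q5-1>q12; q6-0>q13; q6-1>q14; q7-0>q7; q7-1>q8; q8-0>q9; q8-1>q10; q9-0>q11; q9-1>q12; q10-0>q13; q10-1>q14; q11-0>q7; q11-1>q8; q12-0>q9; q12-1>q10; q13-0>q11; q13-1>q12; q14-0>q13; q14-1>q14

A DFA must remember the last 3 symbols (since which symbol is third-to-last isn't known until the input ends). Use one state per possible window of the last ≤3 symbols; accept from those whose window starts with `1`.
15 states suffice.
          0    1  
>  q0     q1   q2 
   q1     q3   q4 
   q2     q5   q6 
   q3     q7   q8 
   q4     q9  q10 
   q5    q11  q12 
   q6    q13  q14 
   q7     q7   q8 
   q8     q9  q10 
   q9    q11  q12 
   q10   q13  q14 
 * q11    q7   q8 
 * q12    q9  q10 
 * q13   q11  q12 
 * q14   q13  q14 
(> = start, * = accepting)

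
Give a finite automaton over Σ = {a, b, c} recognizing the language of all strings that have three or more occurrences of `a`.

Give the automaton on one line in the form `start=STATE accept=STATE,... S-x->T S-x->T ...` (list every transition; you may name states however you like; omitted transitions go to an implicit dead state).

Only the number of `a`s matters, and only up to 4. Make a chain q0 → q1 → q2 → q3 → q4 advanced by each `a` (with q4 absorbing); every other symbol self-loops. The accepting set is {q3, q4}.
With 5 states:
        a   b   c  
>  q0   q1  q0  q0 
   q1   q2  q1  q1 
   q2   q3  q2  q2 
 * q3   q4  q3  q3 
 * q4   q4  q4  q4 
(> = start, * = accepting)

start=q0 accept=q3,q4 q0-a->q1 q0-b->q0 q0-c->q0 q1-a->q2 q1-b->q1 q1-c->q1 q2-a->q3 q2-b->q2 q2-c->q2 q3-a->q4 q3-b->q3 q3-c->q3 q4-a->q4 q4-b->q4 q4-c->q4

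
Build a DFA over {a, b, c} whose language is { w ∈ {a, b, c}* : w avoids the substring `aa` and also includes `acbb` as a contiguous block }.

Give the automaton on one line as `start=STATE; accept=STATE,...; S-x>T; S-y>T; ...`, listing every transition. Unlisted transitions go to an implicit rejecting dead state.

Run two small machines in parallel and take their product. One (3 states) tracks partial matches of the forbidden pattern `aa`; the other (5 states) tracks whether and how much of `acbb` has been seen. Each combined state is a pair, one component from each; accept when both components accept. Minimizing collapses redundant product states.
7 states suffice.
        a   b   c  
>  s0   s1  s0  s0 
   s1   s2  s0  s3 
   s2   s2  s2  s2 
   s3   s1  s4  s0 
   s4   s1  s5  s0 
 * s5   s6  s5  s5 
 * s6   s2  s5  s5 
(> = start, * = accepting)

start=s0; accept=s5,s6; s0-a>s1; s0-b>s0; s0-c>s0; s1-a>s2; s1-b>s0; s1-c>s3; s2-a>s2; s2-b>s2; s2-c>s2; s3-a>s1; s3-b>s4; s3-c>s0; s4-a>s1; s4-b>s5; s4-c>s0; s5-a>s6; s5-b>s5; s5-c>s5; s6-a>s2; s6-b>s5; s6-c>s5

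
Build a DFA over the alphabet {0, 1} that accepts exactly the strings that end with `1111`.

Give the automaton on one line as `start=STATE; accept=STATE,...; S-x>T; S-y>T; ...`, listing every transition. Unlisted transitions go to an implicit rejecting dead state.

Remember how much of `1111` the current input suffix matches. State s0 means no match yet; s1 means the last symbol is `1`; s2 means the last 2 symbols are `11`; s3 means the last 3 symbols are `111`; s4 means the last 4 symbols are `1111`. Only s4 accepts. On a mismatch, fall back to the longest proper suffix that is still a prefix of `1111`.
A 5-state machine:
        0   1  
>  s0   s0  s1 
   s1   s0  s2 
   s2   s0  s3 
   s3   s0  s4 
 * s4   s0  s4 
(> = start, * = accepting)

start=s0; accept=s4; s0-0>s0; s0-1>s1; s1-0>s0; s1-1>s2; s2-0>s0; s2-1>s3; s3-0>s0; s3-1>s4; s4-0>s0; s4-1>s4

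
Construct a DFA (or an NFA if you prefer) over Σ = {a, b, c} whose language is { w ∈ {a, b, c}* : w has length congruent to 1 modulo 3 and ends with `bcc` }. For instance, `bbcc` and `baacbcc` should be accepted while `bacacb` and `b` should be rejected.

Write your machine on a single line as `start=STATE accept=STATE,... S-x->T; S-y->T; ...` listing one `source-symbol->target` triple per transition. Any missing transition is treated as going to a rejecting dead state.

Run two small machines in parallel and take their product. The first has 3 states tracking the input length modulo 3; the second has 4 states tracking how much of the suffix `bcc` has currently been matched. A product state is a pair (one from each), accepting exactly when both do.
          a    b    c  
>  q0     q1   q2   q1 
   q1     q3   q4   q3 
   q2     q3   q4   q5 
   q3     q0   q6   q0 
   q4     q0   q6   q7 
   q5     q0   q6   q8 
   q6     q1   q2   q9 
   q7     q1   q2  q10 
   q8     q1   q2   q1 
   q9     q3   q4  q11 
 * q10    q3   q4   q3 
   q11    q0   q6   q0 
(> = start, * = accepting)

start=q0; accept=q10; q0-a->q1; q0-b->q2; q0-c->q1; q1-a->q3; q1-b->q4; q1-c->q3; q2-a->q3; q2-b->q4; q2-c->q5; q3-a->q0; q3-b->q6; q3-c->q0; q4-a->q0; q4-b->q6; q4-c->q7; q5-a->q0; q5-b->q6; q5-c->q8; q6-a->q1; q6-b->q2; q6-c->q9; q7-a->q1; q7-b->q2; q7-c->q10; q8-a->q1; q8-b->q2; q8-c->q1; q9-a->q3; q9-b->q4; q9-c->q11; q10-a->q3; q10-b->q4; q10-c->q3; q11-a->q0; q11-b->q6; q11-c->q0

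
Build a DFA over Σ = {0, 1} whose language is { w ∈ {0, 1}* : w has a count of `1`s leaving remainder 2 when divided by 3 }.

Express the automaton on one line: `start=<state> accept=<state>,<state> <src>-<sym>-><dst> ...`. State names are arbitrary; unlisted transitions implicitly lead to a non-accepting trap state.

start=q0 accept=q2 q0-0->q0 q0-1->q1 q1-0->q1 q1-1->q2 q2-0->q2 q2-1->q0

The only thing that matters is how many `1`s have appeared, reduced mod 3. Use one state per residue: q0 for 0, …, q2 for 2. Reading `1` moves to the next residue; anything else stays put. q2 is accepting.
3 states suffice.
        0   1  
>  q0   q0  q1 
   q1   q1  q2 
 * q2   q2  q0 
(> = start, * = accepting)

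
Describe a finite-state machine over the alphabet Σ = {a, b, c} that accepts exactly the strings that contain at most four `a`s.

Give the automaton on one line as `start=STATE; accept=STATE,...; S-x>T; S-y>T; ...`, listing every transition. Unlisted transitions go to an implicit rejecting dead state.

start=q0; accept=q0,q1,q2,q3,q4; q0-a>q1; q0-b>q0; q0-c>q0; q1-a>q2; q1-b>q1; q1-c>q1; q2-a>q3; q2-b>q2; q2-c>q2; q3-a>q4; q3-b>q3; q3-c>q3; q4-a>q5; q4-b>q4; q4-c>q4; q5-a>q5; q5-b>q5; q5-c>q5

Only the number of `a`s matters, and only up to 5. Make a chain q0 → q1 → q2 → q3 → q4 → q5 advanced by each `a` (with q5 absorbing); every other symbol self-loops. The accepting set is {q0, q1, q2, q3, q4}.
6 states suffice.
        a   b   c  
>* q0   q1  q0  q0 
 * q1   q2  q1  q1 
 * q2   q3  q2  q2 
 * q3   q4  q3  q3 
 * q4   q5  q4  q4 
   q5   q5  q5  q5 
(> = start, * = accepting)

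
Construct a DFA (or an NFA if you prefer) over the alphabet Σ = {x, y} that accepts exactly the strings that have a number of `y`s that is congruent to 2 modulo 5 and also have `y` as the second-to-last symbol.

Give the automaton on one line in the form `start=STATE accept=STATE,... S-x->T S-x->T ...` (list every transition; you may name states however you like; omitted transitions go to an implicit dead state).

start=q0 accept=q3,q5 q0-x->q0 q0-y->q1 q1-x->q2 q1-y->q3 q2-x->q2 q2-y->q4 q3-x->q5 q3-y->q6 q4-x->q5 q4-y->q6 q5-x->q7 q5-y->q6 q6-x->q6 q6-y->q8 q7-x->q7 q7-y->q6 q8-x->q8 q8-y->q0

Handle the two conditions separately and then intersect. One (5 states) tracks the count of `y`s modulo 5; the other (7 states) tracks the last 2 symbols read. Each combined state is a pair, one component from each; accept when both components accept. Equivalent product states are then merged.
        x   y  
>  q0   q0  q1 
   q1   q2  q3 
   q2   q2  q4 
 * q3   q5  q6 
   q4   q5  q6 
 * q5   q7  q6 
   q6   q6  q8 
   q7   q7  q6 
   q8   q8  q0 
(> = start, * = accepting)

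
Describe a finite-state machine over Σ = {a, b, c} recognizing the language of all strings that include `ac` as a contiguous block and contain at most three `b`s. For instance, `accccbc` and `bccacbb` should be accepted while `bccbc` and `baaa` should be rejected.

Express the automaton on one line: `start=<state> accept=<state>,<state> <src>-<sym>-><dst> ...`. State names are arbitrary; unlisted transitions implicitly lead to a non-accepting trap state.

start=S0 accept=S3,S6,S9,S12 S0-a->S1 S0-b->S2 S0-c->S0 S1-a->S1 S1-b->S2 S1-c->S3 S2-a->S4 S2-b->S5 S2-c->S2 S3-a->S3 S3-b->S6 S3-c->S3 S4-a->S4 S4-b->S5 S4-c->S6 S5-a->S7 S5-b->S8 S5-c->S5 S6-a->S6 S6-b->S9 S6-c->S6 S7-a->S7 S7-b->S8 S7-c->S9 S8-a->S10 S8-b->S11 S8-c->S8 S9-a->S9 S9-b->S12 S9-c->S9 S10-a->S10 S10-b->S11 S10-c->S12 S11-a->S13 S11-b->S11 S11-c->S11 S12-a->S12 S12-b->S14 S12-c->S12 S13-a->S13 S13-b->S11 S13-c->S14 S14-a->S14 S14-b->S14 S14-c->S14

Run two small machines in parallel and take their product. The first has 3 states tracking whether and how much of `ac` has been seen; the second has 5 states tracking the count of `b`s, saturating at 4. A product state is a pair (one from each), accepting exactly when both do.
With 15 states:
          a    b    c  
>  S0     S1   S2   S0 
   S1     S1   S2   S3 
   S2     S4   S5   S2 
 * S3     S3   S6   S3 
   S4     S4   S5   S6 
   S5     S7   S8   S5 
 * S6     S6   S9   S6 
   S7     S7   S8   S9 
   S8    S10  S11   S8 
 * S9     S9  S12   S9 
   S10   S10  S11  S12 
   S11   S13  S11  S11 
 * S12   S12  S14  S12 
   S13   S13  S11  S14 
   S14   S14  S14  S14 
(> = start, * = accepting)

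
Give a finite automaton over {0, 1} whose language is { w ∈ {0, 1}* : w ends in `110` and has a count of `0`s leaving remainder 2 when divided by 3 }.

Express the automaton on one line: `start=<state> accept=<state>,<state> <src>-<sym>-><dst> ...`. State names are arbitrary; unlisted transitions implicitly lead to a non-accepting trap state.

start=A accept=K A-0->B A-1->C B-0->D B-1->E C-0->B C-1->F D-0->A D-1->G E-0->D E-1->H F-0->I F-1->F G-0->A G-1->J H-0->K H-1->H I-0->D I-1->E J-0->L J-1->J K-0->A K-1->G L-0->B L-1->C

Run two small machines in parallel and take their product. The first has 4 states tracking how much of the suffix `110` has currently been matched; the second has 3 states tracking the count of `0`s modulo 3. A product state is a pair (one from each), accepting exactly when both do.
12 states suffice.
       0  1 
>  A   B  C 
   B   D  E 
   C   B  F 
   D   A  G 
   E   D  H 
   F   I  F 
   G   A  J 
   H   K  H 
   I   D  E 
   J   L  J 
 * K   A  G 
   L   B  C 
(> = start, * = accepting)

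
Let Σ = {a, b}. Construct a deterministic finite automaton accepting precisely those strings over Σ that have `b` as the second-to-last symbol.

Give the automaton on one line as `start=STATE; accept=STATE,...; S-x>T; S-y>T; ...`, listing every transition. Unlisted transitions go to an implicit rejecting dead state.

start=q0; accept=q5,q6; q0-a>q1; q0-b>q2; q1-a>q3; q1-b>q4; q2-a>q5; q2-b>q6; q3-a>q3; q3-b>q4; q4-a>q5; q4-b>q6; q5-a>q3; q5-b>q4; q6-a>q5; q6-b>q6

A DFA must remember the last 2 symbols (since which symbol is second-to-last isn't known until the input ends). Use one state per possible window of the last ≤2 symbols; accept from those whose window starts with `b`.
        a   b  
>  q0   q1  q2 
   q1   q3  q4 
   q2   q5  q6 
   q3   q3  q4 
   q4   q5  q6 
 * q5   q3  q4 
 * q6   q5  q6 
(> = start, * = accepting)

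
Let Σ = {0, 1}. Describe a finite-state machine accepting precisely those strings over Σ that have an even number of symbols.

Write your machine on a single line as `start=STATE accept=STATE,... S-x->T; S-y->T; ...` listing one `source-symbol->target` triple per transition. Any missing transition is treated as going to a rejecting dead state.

Only the length mod 2 matters, so use a 2-cycle: from any state, every input symbol moves to the next state, wrapping q1 back to q0. Mark q0 accepting.
With 2 states:
        0   1  
>* q0   q1  q1 
   q1   q0  q0 
(> = start, * = accepting)

start=q0; accept=q0; q0-0->q1; q0-1->q1; q1-0->q0; q1-1->q0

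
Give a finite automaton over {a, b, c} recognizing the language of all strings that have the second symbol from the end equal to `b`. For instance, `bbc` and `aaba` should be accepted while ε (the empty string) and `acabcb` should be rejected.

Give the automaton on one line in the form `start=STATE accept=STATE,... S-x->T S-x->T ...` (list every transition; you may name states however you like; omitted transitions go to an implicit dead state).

start=S0 accept=S7,S8,S9 S0-a->S1 S0-b->S2 S0-c->S3 S1-a->S4 S1-b->S5 S1-c->S6 S2-a->S7 S2-b->S8 S2-c->S9 S3-a->S10 S3-b->S11 S3-c->S12 S4-a->S4 S4-b->S5 S4-c->S6 S5-a->S7 S5-b->S8 S5-c->S9 S6-a->S10 S6-b->S11 S6-c->S12 S7-a->S4 S7-b->S5 S7-c->S6 S8-a->S7 S8-b->S8 S8-c->S9 S9-a->S10 S9-b->S11 S9-c->S12 S10-a->S4 S10-b->S5 S10-c->S6 S11-a->S7 S11-b->S8 S11-c->S9 S12-a->S10 S12-b->S11 S12-c->S12

Because acceptance depends on a position counted from the end, the machine has to buffer the most recent 2 symbols. Make each state the string of the last up-to-2 symbols read; on input `x` shift the window left and append `x`. Accept when the buffered window has length 2 and begins with `b`.
          a    b    c  
>  S0     S1   S2   S3 
   S1     S4   S5   S6 
   S2     S7   S8   S9 
   S3    S10  S11  S12 
   S4     S4   S5   S6 
   S5     S7   S8   S9 
   S6    S10  S11  S12 
 * S7     S4   S5   S6 
 * S8     S7   S8   S9 
 * S9    S10  S11  S12 
   S10    S4   S5   S6 
   S11    S7   S8   S9 
   S12   S10  S11  S12 
(> = start, * = accepting)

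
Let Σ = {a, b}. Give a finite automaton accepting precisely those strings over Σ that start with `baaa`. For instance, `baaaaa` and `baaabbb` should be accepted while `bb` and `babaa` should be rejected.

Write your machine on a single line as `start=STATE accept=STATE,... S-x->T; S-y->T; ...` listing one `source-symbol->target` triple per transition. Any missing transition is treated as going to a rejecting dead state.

Check the first 4 symbols one by one: q0 through q3 record how many have matched `baaa` so far; any wrong symbol goes to the dead state q5. After all 4 match we enter the accepting sink q4.
A 6-state machine:
        a   b  
>  q0   q5  q1 
   q1   q2  q5 
   q2   q3  q5 
   q3   q4  q5 
 * q4   q4  q4 
   q5   q5  q5 
(> = start, * = accepting)

start=q0; accept=q4; q0-a->q5; q0-b->q1; q1-a->q2; q1-b->q5; q2-a->q3; q2-b->q5; q3-a->q4; q3-b->q5; q4-a->q4; q4-b->q4; q5-a->q5; q5-b->q5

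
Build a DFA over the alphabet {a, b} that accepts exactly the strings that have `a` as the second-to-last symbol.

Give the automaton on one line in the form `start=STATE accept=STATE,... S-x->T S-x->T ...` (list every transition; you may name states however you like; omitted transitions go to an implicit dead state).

start=q0 accept=q3,q4 q0-a->q1 q0-b->q2 q1-a->q3 q1-b->q4 q2-a->q5 q2-b->q6 q3-a->q3 q3-b->q4 q4-a->q5 q4-b->q6 q5-a->q3 q5-b->q4 q6-a->q5 q6-b->q6

A DFA must remember the last 2 symbols (since which symbol is second-to-last isn't known until the input ends). Use one state per possible window of the last ≤2 symbols; accept from those whose window starts with `a`.
        a   b  
>  q0   q1  q2 
   q1   q3  q4 
   q2   q5  q6 
 * q3   q3  q4 
 * q4   q5  q6 
   q5   q3  q4 
   q6   q5  q6 
(> = start, * = accepting)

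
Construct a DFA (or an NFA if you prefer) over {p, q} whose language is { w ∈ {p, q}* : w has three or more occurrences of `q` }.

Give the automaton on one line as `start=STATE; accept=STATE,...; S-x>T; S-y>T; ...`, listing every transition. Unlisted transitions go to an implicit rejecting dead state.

Only the number of `q`s matters, and only up to 4. Make a chain s0 → s1 → s2 → s3 → s4 advanced by each `q` (with s4 absorbing); every other symbol self-loops. The accepting set is {s3, s4}.
With 5 states:
        p   q  
>  s0   s0  s1 
   s1   s1  s2 
   s2   s2  s3 
 * s3   s3  s4 
 * s4   s4  s4 
(> = start, * = accepting)

start=s0; accept=s3,s4; s0-p>s0; s0-q>s1; s1-p>s1; s1-q>s2; s2-p>s2; s2-q>s3; s3-p>s3; s3-q>s4; s4-p>s4; s4-q>s4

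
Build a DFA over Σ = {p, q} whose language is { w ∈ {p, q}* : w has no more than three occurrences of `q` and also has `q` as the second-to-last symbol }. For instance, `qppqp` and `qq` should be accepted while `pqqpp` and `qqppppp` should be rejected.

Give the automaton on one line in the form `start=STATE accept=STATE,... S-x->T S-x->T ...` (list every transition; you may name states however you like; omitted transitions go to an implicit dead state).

Run two small machines in parallel and take their product. One (5 states) tracks the count of `q`s, saturating at 4; the other (7 states) tracks the last 2 symbols read. Each combined state is a pair, one component from each; accept when both components accept.
          p    q  
>  S0     S1   S2 
   S1     S3   S4 
   S2     S5   S6 
   S3     S3   S4 
   S4     S5   S6 
 * S5     S7   S8 
 * S6     S9  S10 
   S7     S7   S8 
   S8     S9  S10 
 * S9    S11  S12 
 * S10   S13  S14 
   S11   S11  S12 
   S12   S13  S14 
 * S13   S15  S16 
   S14   S17  S14 
   S15   S15  S16 
   S16   S17  S14 
   S17   S18  S16 
   S18   S18  S16 
(> = start, * = accepting)

start=S0 accept=S5,S6,S9,S10,S13 S0-p->S1 S0-q->S2 S1-p->S3 S1-q->S4 S2-p->S5 S2-q->S6 S3-p->S3 S3-q->S4 S4-p->S5 S4-q->S6 S5-p->S7 S5-q->S8 S6-p->S9 S6-q->S10 S7-p->S7 S7-q->S8 S8-p->S9 S8-q->S10 S9-p->S11 S9-q->S12 S10-p->S13 S10-q->S14 S11-p->S11 S11-q->S12 S12-p->S13 S12-q->S14 S13-p->S15 S13-q->S16 S14-p->S17 S14-q->S14 S15-p->S15 S15-q->S16 S16-p->S17 S16-q->S14 S17-p->S18 S17-q->S16 S18-p->S18 S18-q->S16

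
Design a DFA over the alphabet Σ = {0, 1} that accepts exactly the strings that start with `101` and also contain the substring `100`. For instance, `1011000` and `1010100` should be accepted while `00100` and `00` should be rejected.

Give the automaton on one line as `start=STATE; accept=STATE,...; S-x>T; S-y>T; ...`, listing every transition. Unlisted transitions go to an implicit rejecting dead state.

Build one automaton per condition and run them in lockstep. The first has 5 states tracking whether the input so far still matches the prefix `101`; the second has 4 states tracking whether and how much of `100` has been seen. A product state is a pair (one from each), accepting exactly when both do.
        0   1  
>  s0   s1  s2 
   s1   s1  s3 
   s2   s4  s3 
   s3   s5  s3 
   s4   s6  s7 
   s5   s6  s3 
   s6   s6  s6 
   s7   s8  s7 
   s8   s9  s7 
 * s9   s9  s9 
(> = start, * = accepting)

start=s0; accept=s9; s0-0>s1; s0-1>s2; s1-0>s1; s1-1>s3; s2-0>s4; s2-1>s3; s3-0>s5; s3-1>s3; s4-0>s6; s4-1>s7; s5-0>s6; s5-1>s3; s6-0>s6; s6-1>s6; s7-0>s8; s7-1>s7; s8-0>s9; s8-1>s7; s9-0>s9; s9-1>s9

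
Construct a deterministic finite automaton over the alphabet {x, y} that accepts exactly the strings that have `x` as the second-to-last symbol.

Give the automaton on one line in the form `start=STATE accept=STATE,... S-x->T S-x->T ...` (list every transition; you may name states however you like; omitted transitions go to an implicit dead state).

start=s0 accept=s3,s4 s0-x->s1 s0-y->s2 s1-x->s3 s1-y->s4 s2-x->s5 s2-y->s6 s3-x->s3 s3-y->s4 s4-x->s5 s4-y->s6 s5-x->s3 s5-y->s4 s6-x->s5 s6-y->s6

Because acceptance depends on a position counted from the end, the machine has to buffer the most recent 2 symbols. Make each state the string of the last up-to-2 symbols read; on input `x` shift the window left and append `x`. Accept when the buffered window has length 2 and begins with `x`.
7 states suffice.
        x   y  
>  s0   s1  s2 
   s1   s3  s4 
   s2   s5  s6 
 * s3   s3  s4 
 * s4   s5  s6 
   s5   s3  s4 
   s6   s5  s6 
(> = start, * = accepting)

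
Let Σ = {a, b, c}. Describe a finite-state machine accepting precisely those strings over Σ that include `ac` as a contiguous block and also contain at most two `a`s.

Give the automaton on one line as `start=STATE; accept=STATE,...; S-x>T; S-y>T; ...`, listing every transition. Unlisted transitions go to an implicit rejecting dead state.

start=s0; accept=s4,s6; s0-a>s1; s0-b>s0; s0-c>s0; s1-a>s2; s1-b>s3; s1-c>s4; s2-a>s5; s2-b>s5; s2-c>s6; s3-a>s2; s3-b>s3; s3-c>s3; s4-a>s6; s4-b>s4; s4-c>s4; s5-a>s5; s5-b>s5; s5-c>s5; s6-a>s5; s6-b>s6; s6-c>s6

Build one automaton per condition and run them in lockstep. The first has 3 states tracking whether and how much of `ac` has been seen; the second has 4 states tracking the count of `a`s, saturating at 3. A product state is a pair (one from each), accepting exactly when both do. After merging equivalent states the machine shrinks.
7 states suffice.
        a   b   c  
>  s0   s1  s0  s0 
   s1   s2  s3  s4 
   s2   s5  s5  s6 
   s3   s2  s3  s3 
 * s4   s6  s4  s4 
   s5   s5  s5  s5 
 * s6   s5  s6  s6 
(> = start, * = accepting)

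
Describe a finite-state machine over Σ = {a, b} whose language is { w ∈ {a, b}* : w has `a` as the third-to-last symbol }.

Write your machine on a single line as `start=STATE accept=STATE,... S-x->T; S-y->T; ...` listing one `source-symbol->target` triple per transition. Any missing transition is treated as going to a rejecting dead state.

Because acceptance depends on a position counted from the end, the machine has to buffer the most recent 3 symbols. Make each state the string of the last up-to-3 symbols read; on input `x` shift the window left and append `x`. Accept when the buffered window has length 3 and begins with `a`.
With 15 states:
          a    b  
>  q0     q1   q2 
   q1     q3   q4 
   q2     q5   q6 
   q3     q7   q8 
   q4     q9  q10 
   q5    q11  q12 
   q6    q13  q14 
 * q7     q7   q8 
 * q8     q9  q10 
 * q9    q11  q12 
 * q10   q13  q14 
   q11    q7   q8 
   q12    q9  q10 
   q13   q11  q12 
   q14   q13  q14 
(> = start, * = accepting)

start=q0; accept=q7,q8,q9,q10; q0-a->q1; q0-b->q2; q1-a->q3; q1-b->q4; q2-a->q5; q2-b->q6; q3-a->q7; q3-b->q8; q4-a->q9; q4-b->q10; q5-a->q11; q5-b->q12; q6-a->q13; q6-b->q14; q7-a->q7; q7-b->q8; q8-a->q9; q8-b->q10; q9-a->q11; q9-b->q12; q10-a->q13; q10-b->q14; q11-a->q7; q11-b->q8; q12-a->q9; q12-b->q10; q13-a->q11; q13-b->q12; q14-a->q13; q14-b->q14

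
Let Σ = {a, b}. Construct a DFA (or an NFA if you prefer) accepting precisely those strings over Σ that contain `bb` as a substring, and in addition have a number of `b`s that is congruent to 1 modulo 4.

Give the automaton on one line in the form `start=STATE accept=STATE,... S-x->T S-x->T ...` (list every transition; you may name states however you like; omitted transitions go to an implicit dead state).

Build one automaton per condition and run them in lockstep. One (3 states) tracks whether and how much of `bb` has been seen; the other (4 states) tracks the count of `b`s modulo 4. Each combined state is a pair, one component from each; accept when both components accept.
          a    b  
>  S0     S0   S1 
   S1     S2   S3 
   S2     S2   S4 
   S3     S3   S5 
   S4     S6   S5 
   S5     S5   S7 
   S6     S6   S8 
   S7     S7   S9 
   S8    S10   S7 
 * S9     S9   S3 
   S10   S10  S11 
   S11    S0   S9 
(> = start, * = accepting)

start=S0 accept=S9 S0-a->S0 S0-b->S1 S1-a->S2 S1-b->S3 S2-a->S2 S2-b->S4 S3-a->S3 S3-b->S5 S4-a->S6 S4-b->S5 S5-a->S5 S5-b->S7 S6-a->S6 S6-b->S8 S7-a->S7 S7-b->S9 S8-a->S10 S8-b->S7 S9-a->S9 S9-b->S3 S10-a->S10 S10-b->S11 S11-a->S0 S11-b->S9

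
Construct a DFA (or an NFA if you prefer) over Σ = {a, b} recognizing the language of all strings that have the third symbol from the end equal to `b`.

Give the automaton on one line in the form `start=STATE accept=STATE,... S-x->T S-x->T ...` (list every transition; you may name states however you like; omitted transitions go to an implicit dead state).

start=q0 accept=q11,q12,q13,q14 q0-a->q1 q0-b->q2 q1-a->q3 q1-b->q4 q2-a->q5 q2-b->q6 q3-a->q7 q3-b->q8 q4-a->q9 q4-b->q10 q5-a->q11 q5-b->q12 q6-a->q13 q6-b->q14 q7-a->q7 q7-b->q8 q8-a->q9 q8-b->q10 q9-a->q11 q9-b->q12 q10-a->q13 q10-b->q14 q11-a->q7 q11-b->q8 q12-a->q9 q12-b->q10 q13-a->q11 q13-b->q12 q14-a->q13 q14-b->q14

Because acceptance depends on a position counted from the end, the machine has to buffer the most recent 3 symbols. Make each state the string of the last up-to-3 symbols read; on input `x` shift the window left and append `x`. Accept when the buffered window has length 3 and begins with `b`.
          a    b  
>  q0     q1   q2 
   q1     q3   q4 
   q2     q5   q6 
   q3     q7   q8 
   q4     q9  q10 
   q5    q11  q12 
   q6    q13  q14 
   q7     q7   q8 
   q8     q9  q10 
   q9    q11  q12 
   q10   q13  q14 
 * q11    q7   q8 
 * q12    q9  q10 
 * q13   q11  q12 
 * q14   q13  q14 
(> = start, * = accepting)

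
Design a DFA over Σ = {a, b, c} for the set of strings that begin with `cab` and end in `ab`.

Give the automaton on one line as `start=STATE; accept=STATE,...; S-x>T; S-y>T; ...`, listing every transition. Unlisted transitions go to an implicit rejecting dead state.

start=q0; accept=q4; q0-a>q1; q0-b>q1; q0-c>q2; q1-a>q1; q1-b>q1; q1-c>q1; q2-a>q3; q2-b>q1; q2-c>q1; q3-a>q1; q3-b>q4; q3-c>q1; q4-a>q5; q4-b>q6; q4-c>q6; q5-a>q5; q5-b>q4; q5-c>q6; q6-a>q5; q6-b>q6; q6-c>q6

Build one automaton per condition and run them in lockstep. One (5 states) tracks whether the input so far still matches the prefix `cab`; the other (3 states) tracks how much of the suffix `ab` has currently been matched. Each combined state is a pair, one component from each; accept when both components accept. After merging equivalent states the machine shrinks.
7 states suffice.
        a   b   c  
>  q0   q1  q1  q2 
   q1   q1  q1  q1 
   q2   q3  q1  q1 
   q3   q1  q4  q1 
 * q4   q5  q6  q6 
   q5   q5  q4  q6 
   q6   q5  q6  q6 
(> = start, * = accepting)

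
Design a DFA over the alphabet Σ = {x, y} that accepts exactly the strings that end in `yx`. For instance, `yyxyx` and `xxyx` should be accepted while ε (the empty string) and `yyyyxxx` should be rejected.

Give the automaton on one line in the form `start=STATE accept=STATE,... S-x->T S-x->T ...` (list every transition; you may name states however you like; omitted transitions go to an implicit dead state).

start=q0 accept=q2 q0-x->q0 q0-y->q1 q1-x->q2 q1-y->q1 q2-x->q0 q2-y->q1

Let each state record the length of the longest suffix of the input read so far that is also a prefix of `yx`. q1 means the last symbol is `y`; q2 means the last 2 symbols are `yx`. Accept only at q2, where the string currently ends in `yx`.
3 states suffice.
        x   y  
>  q0   q0  q1 
   q1   q2  q1 
 * q2   q0  q1 
(> = start, * = accepting)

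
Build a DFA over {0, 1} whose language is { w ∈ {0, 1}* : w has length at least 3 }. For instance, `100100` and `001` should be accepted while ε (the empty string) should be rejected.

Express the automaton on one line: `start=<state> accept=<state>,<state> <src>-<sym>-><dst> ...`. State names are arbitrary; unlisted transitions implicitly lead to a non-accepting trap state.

Count input length up to 4: every symbol moves from q0 toward q4, which means 'more than 3' and absorbs. Accept from {q3, q4}.
5 states suffice.
        0   1  
>  q0   q1  q1 
   q1   q2  q2 
   q2   q3  q3 
 * q3   q4  q4 
 * q4   q4  q4 
(> = start, * = accepting)

start=q0 accept=q3,q4 q0-0->q1 q0-1->q1 q1-0->q2 q1-1->q2 q2-0->q3 q2-1->q3 q3-0->q4 q3-1->q4 q4-0->q4 q4-1->q4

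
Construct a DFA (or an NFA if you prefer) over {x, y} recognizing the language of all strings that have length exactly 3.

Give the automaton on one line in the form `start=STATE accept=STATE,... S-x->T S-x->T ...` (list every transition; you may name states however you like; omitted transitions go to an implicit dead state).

start=A accept=D A-x->B A-y->B B-x->C B-y->C C-x->D C-y->D D-x->E D-y->E E-x->E E-y->E

Count input length up to 4: every symbol moves from A toward E, which means 'more than 3' and absorbs. Accept from {D}.
       x  y 
>  A   B  B 
   B   C  C 
   C   D  D 
 * D   E  E 
   E   E  E 
(> = start, * = accepting)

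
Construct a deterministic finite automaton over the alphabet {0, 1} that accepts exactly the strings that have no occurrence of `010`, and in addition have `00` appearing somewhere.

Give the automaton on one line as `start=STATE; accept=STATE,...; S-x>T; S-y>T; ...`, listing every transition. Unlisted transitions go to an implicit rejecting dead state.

Run two small machines in parallel and take their product. One (4 states) tracks partial matches of the forbidden pattern `010`; the other (3 states) tracks whether and how much of `00` has been seen. Each combined state is a pair, one component from each; accept when both components accept. Minimizing collapses redundant product states.
A 7-state machine:
       0  1 
>  A   B  A 
   B   C  D 
 * C   C  E 
   D   F  A 
 * E   F  G 
   F   F  F 
 * G   C  G 
(> = start, * = accepting)

start=A; accept=C,E,G; A-0>B; A-1>A; B-0>C; B-1>D; C-0>C; C-1>E; D-0>F; D-1>A; E-0>F; E-1>G; F-0>F; F-1>F; G-0>C; G-1>G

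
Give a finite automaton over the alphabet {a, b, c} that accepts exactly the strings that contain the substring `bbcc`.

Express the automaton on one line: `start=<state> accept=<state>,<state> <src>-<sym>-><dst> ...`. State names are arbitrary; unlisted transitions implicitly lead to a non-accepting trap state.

States s0..s3 record the length of the longest prefix of `bbcc` that matches the current input suffix. Reaching s4 means `bbcc` has been seen, and we stay there forever. Accept from s4.
5 states suffice.
        a   b   c  
>  s0   s0  s1  s0 
   s1   s0  s2  s0 
   s2   s0  s2  s3 
   s3   s0  s1  s4 
 * s4   s4  s4  s4 
(> = start, * = accepting)

start=s0 accept=s4 s0-a->s0 s0-b->s1 s0-c->s0 s1-a->s0 s1-b->s2 s1-c->s0 s2-a->s0 s2-b->s2 s2-c->s3 s3-a->s0 s3-b->s1 s3-c->s4 s4-a->s4 s4-b->s4 s4-c->s4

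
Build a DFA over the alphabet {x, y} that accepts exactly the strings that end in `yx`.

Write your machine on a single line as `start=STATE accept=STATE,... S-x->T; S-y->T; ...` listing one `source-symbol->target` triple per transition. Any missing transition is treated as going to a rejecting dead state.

Remember how much of `yx` the current input suffix matches. State q0 means no match yet; q1 means the last symbol is `y`; q2 means the last 2 symbols are `yx`. Only q2 accepts. On a mismatch, fall back to the longest proper suffix that is still a prefix of `yx`.
3 states suffice.
        x   y  
>  q0   q0  q1 
   q1   q2  q1 
 * q2   q0  q1 
(> = start, * = accepting)

start=q0; accept=q2; q0-x->q0; q0-y->q1; q1-x->q2; q1-y->q1; q2-x->q0; q2-y->q1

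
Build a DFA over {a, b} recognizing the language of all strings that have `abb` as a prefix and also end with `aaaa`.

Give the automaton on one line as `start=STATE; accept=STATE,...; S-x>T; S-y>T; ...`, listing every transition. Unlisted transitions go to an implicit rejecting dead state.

start=S0; accept=S8; S0-a>S1; S0-b>S2; S1-a>S2; S1-b>S3; S2-a>S2; S2-b>S2; S3-a>S2; S3-b>S4; S4-a>S5; S4-b>S4; S5-a>S6; S5-b>S4; S6-a>S7; S6-b>S4; S7-a>S8; S7-b>S4; S8-a>S8; S8-b>S4

Build one automaton per condition and run them in lockstep. The first has 5 states tracking whether the input so far still matches the prefix `abb`; the second has 5 states tracking how much of the suffix `aaaa` has currently been matched. A product state is a pair (one from each), accepting exactly when both do. Minimizing collapses redundant product states.
With 9 states:
        a   b  
>  S0   S1  S2 
   S1   S2  S3 
   S2   S2  S2 
   S3   S2  S4 
   S4   S5  S4 
   S5   S6  S4 
   S6   S7  S4 
   S7   S8  S4 
 * S8   S8  S4 
(> = start, * = accepting)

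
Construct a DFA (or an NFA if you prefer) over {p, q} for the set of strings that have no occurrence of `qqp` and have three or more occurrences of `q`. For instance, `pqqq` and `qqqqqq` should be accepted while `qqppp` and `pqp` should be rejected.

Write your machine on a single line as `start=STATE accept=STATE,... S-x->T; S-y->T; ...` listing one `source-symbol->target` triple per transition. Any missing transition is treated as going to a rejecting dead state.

start=S0; accept=S6,S8,S9; S0-p->S0; S0-q->S1; S1-p->S2; S1-q->S3; S2-p->S2; S2-q->S4; S3-p->S5; S3-q->S6; S4-p->S7; S4-q->S6; S5-p->S5; S5-q->S5; S6-p->S5; S6-q->S6; S7-p->S7; S7-q->S8; S8-p->S9; S8-q->S6; S9-p->S9; S9-q->S8

Handle the two conditions separately and then intersect. The first has 4 states tracking partial matches of the forbidden pattern `qqp`; the second has 5 states tracking the count of `q`s, saturating at 4. A product state is a pair (one from each), accepting exactly when both do. Minimizing collapses redundant product states.
With 10 states:
        p   q  
>  S0   S0  S1 
   S1   S2  S3 
   S2   S2  S4 
   S3   S5  S6 
   S4   S7  S6 
   S5   S5  S5 
 * S6   S5  S6 
   S7   S7  S8 
 * S8   S9  S6 
 * S9   S9  S8 
(> = start, * = accepting)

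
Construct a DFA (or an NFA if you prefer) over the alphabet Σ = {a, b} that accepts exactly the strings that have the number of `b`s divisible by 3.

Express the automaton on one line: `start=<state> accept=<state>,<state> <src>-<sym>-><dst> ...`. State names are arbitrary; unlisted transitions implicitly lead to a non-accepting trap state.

start=S0 accept=S0 S0-a->S0 S0-b->S1 S1-a->S1 S1-b->S2 S2-a->S2 S2-b->S0

The only thing that matters is how many `b`s have appeared, reduced mod 3. Use one state per residue: S0 for 0, …, S2 for 2. Reading `b` moves to the next residue; anything else stays put. S0 is accepting.
A 3-state machine:
        a   b  
>* S0   S0  S1 
   S1   S1  S2 
   S2   S2  S0 
(> = start, * = accepting)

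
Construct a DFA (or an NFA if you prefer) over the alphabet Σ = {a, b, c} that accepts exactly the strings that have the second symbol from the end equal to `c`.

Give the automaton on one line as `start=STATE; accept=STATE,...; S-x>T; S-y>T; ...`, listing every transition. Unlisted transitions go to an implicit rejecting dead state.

start=S0; accept=S10,S11,S12; S0-a>S1; S0-b>S2; S0-c>S3; S1-a>S4; S1-b>S5; S1-c>S6; S2-a>S7; S2-b>S8; S2-c>S9; S3-a>S10; S3-b>S11; S3-c>S12; S4-a>S4; S4-b>S5; S4-c>S6; S5-a>S7; S5-b>S8; S5-c>S9; S6-a>S10; S6-b>S11; S6-c>S12; S7-a>S4; S7-b>S5; S7-c>S6; S8-a>S7; S8-b>S8; S8-c>S9; S9-a>S10; S9-b>S11; S9-c>S12; S10-a>S4; S10-b>S5; S10-c>S6; S11-a>S7; S11-b>S8; S11-c>S9; S12-a>S10; S12-b>S11; S12-c>S12

A DFA must remember the last 2 symbols (since which symbol is second-to-last isn't known until the input ends). Use one state per possible window of the last ≤2 symbols; accept from those whose window starts with `c`.
With 13 states:
          a    b    c  
>  S0     S1   S2   S3 
   S1     S4   S5   S6 
   S2     S7   S8   S9 
   S3    S10  S11  S12 
   S4     S4   S5   S6 
   S5     S7   S8   S9 
   S6    S10  S11  S12 
   S7     S4   S5   S6 
   S8     S7   S8   S9 
   S9    S10  S11  S12 
 * S10    S4   S5   S6 
 * S11    S7   S8   S9 
 * S12   S10  S11  S12 
(> = start, * = accepting)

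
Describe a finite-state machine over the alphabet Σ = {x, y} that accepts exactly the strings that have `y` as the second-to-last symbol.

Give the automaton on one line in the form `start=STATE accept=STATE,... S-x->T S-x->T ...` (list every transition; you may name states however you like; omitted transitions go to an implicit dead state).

start=q0 accept=q5,q6 q0-x->q1 q0-y->q2 q1-x->q3 q1-y->q4 q2-x->q5 q2-y->q6 q3-x->q3 q3-y->q4 q4-x->q5 q4-y->q6 q5-x->q3 q5-y->q4 q6-x->q5 q6-y->q6

Because acceptance depends on a position counted from the end, the machine has to buffer the most recent 2 symbols. Make each state the string of the last up-to-2 symbols read; on input `x` shift the window left and append `x`. Accept when the buffered window has length 2 and begins with `y`.
With 7 states:
        x   y  
>  q0   q1  q2 
   q1   q3  q4 
   q2   q5  q6 
   q3   q3  q4 
   q4   q5  q6 
 * q5   q3  q4 
 * q6   q5  q6 
(> = start, * = accepting)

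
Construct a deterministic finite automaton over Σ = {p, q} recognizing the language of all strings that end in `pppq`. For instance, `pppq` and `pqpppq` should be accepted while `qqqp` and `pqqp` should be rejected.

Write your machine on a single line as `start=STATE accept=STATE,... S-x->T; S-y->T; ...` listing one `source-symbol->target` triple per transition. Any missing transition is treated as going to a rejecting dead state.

start=s0; accept=s4; s0-p->s1; s0-q->s0; s1-p->s2; s1-q->s0; s2-p->s3; s2-q->s0; s3-p->s3; s3-q->s4; s4-p->s1; s4-q->s0

Remember how much of `pppq` the current input suffix matches. State s0 means no match yet; s1 means the last symbol is `p`; s2 means the last 2 symbols are `pp`; s3 means the last 3 symbols are `ppp`; s4 means the last 4 symbols are `pppq`. Only s4 accepts. On a mismatch, fall back to the longest proper suffix that is still a prefix of `pppq`.
        p   q  
>  s0   s1  s0 
   s1   s2  s0 
   s2   s3  s0 
   s3   s3  s4 
 * s4   s1  s0 
(> = start, * = accepting)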